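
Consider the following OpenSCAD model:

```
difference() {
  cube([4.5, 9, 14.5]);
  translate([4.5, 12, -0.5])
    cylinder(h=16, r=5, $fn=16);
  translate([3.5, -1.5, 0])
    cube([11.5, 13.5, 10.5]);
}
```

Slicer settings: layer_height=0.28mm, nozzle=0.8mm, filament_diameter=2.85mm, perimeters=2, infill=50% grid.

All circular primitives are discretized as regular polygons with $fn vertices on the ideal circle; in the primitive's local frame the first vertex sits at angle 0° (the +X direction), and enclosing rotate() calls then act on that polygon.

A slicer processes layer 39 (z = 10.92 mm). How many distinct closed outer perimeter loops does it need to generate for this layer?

At z = 10.92 mm: the cube is present — its section is the full 4.5×9 rectangle; the r=5 cylinder at (4.5, 12) gives a regular 16-gon of circumradius 5 (constant along its height); the cube at (3.5, -1.5) is not intersected at this z (z outside [0, 10.5]); Taking the first minus the rest: starting from the 4.5×9 cube, the r=5 cylinder at (4.5, 12) partially overlaps it — only the 5.31 mm² overlap (of its 76.54 mm²) is removed, clipping the outline — 1 connected region. The result has 1 disconnected region.

1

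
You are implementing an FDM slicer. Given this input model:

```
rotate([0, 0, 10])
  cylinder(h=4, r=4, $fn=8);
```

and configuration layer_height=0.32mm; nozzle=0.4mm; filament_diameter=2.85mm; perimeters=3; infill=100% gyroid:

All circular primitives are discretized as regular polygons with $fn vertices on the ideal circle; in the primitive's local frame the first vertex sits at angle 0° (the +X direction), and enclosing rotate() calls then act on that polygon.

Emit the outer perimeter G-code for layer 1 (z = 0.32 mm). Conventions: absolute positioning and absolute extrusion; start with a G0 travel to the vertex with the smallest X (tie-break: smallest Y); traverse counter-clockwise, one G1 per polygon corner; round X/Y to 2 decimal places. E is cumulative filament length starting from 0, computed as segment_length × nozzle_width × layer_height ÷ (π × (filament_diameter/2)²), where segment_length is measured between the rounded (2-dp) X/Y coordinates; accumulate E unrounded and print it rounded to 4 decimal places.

At z = 0.32 mm: the r=4 cylinder gives a regular 8-gon of circumradius 4 (constant along its height); (rotated 10° about Z; rotation is an isometry so areas/perimeters/island counts are preserved). The outline is a single polygon with 8 vertices. Extrusion per mm of travel: 0.4 × 0.32 / (π × 1.425²) = 0.020065. Accumulating E over each segment gives final E = 0.4914.

G0 X-3.94 Y-0.69 Z0.32
G1 X-2.29 Y-3.28 E0.0616
G1 X0.69 Y-3.94 E0.1229
G1 X3.28 Y-2.29 E0.1845
G1 X3.94 Y0.69 E0.2457
G1 X2.29 Y3.28 E0.3073
G1 X-0.69 Y3.94 E0.3686
G1 X-3.28 Y2.29 E0.4302
G1 X-3.94 Y-0.69 E0.4914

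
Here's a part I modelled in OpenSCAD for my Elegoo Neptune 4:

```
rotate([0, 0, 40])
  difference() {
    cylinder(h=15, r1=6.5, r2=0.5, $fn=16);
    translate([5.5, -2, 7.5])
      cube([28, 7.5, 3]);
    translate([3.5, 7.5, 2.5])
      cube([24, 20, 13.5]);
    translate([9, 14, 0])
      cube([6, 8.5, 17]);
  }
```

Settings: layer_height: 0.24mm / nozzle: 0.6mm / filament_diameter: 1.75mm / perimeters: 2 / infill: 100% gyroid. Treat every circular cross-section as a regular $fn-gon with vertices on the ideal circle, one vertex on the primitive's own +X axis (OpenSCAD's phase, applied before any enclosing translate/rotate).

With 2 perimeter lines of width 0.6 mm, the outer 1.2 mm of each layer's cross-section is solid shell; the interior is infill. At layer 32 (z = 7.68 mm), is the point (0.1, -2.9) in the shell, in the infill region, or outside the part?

shell

At z = 7.68 mm: the cone (r1=6.5→r2=0.5) has section circumradius 3.428 here — a regular 16-gon; the cube at (5.5, -2) is present — its section is the full 28×7.5 rectangle; the cube at (3.5, 7.5) is present — its section is the full 24×20 rectangle; the cube at (9, 14) (footprint 6×8.5) is included at this height; Taking the first minus the rest: starting from the cone, the 28×7.5 cube at (5.5, -2) misses the remaining region (no effect); the 24×20 cube at (3.5, 7.5) misses the remaining region (no effect); the 6×8.5 cube at (9, 14) misses the remaining region (no effect) — 1 connected region; (whole slice rotated 40° about Z — lengths, areas and connectivity unchanged). Overall, the cross-section is a single solid region. Undo the 40° rotation: the query point maps to (-1.787, -2.286) in the un-rotated model frame. The nearest boundary edge runs (-1.31, -3.17)→(-2.42, -2.42); distance from the point to it = 0.47 mm. The point is inside the cross-section, 0.47 mm from the nearest boundary — within the 1.2 mm shell band (2 × 0.6).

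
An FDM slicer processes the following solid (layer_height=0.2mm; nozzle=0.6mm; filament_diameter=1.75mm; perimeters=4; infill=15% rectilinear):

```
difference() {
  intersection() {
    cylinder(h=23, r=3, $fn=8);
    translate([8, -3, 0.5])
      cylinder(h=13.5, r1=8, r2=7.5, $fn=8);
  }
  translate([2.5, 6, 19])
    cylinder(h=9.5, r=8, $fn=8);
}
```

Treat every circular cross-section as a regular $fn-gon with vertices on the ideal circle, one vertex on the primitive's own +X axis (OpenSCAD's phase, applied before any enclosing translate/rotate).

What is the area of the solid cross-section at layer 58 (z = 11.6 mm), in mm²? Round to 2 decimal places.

4.40 mm²

At z = 11.6 mm: the r=3 cylinder gives a regular 8-gon of circumradius 3 (constant along its height) (area = (8/2)·3.000²·sin(360°/8) = 25.46 mm²); the cone at (8, -3) (r1=8→r2=7.5) has section circumradius 7.589 here — a regular 8-gon (area = (8/2)·7.589²·sin(360°/8) = 162.89 mm²); Keeping only the common overlap: the cone at (8, -3) partially overlaps the r=3 cylinder; clipping to the common part keeps 4.40 mm² — area = 4.40 mm²; the cylinder at (2.5, 6) does not reach this height (z outside [19, 28.5]); Taking the first minus the rest: none of the subtracted shapes is present at this height, so the result so far is unchanged — area = 4.40 mm². Overall, the cross-section is a single solid region. Net area = 4.40 mm².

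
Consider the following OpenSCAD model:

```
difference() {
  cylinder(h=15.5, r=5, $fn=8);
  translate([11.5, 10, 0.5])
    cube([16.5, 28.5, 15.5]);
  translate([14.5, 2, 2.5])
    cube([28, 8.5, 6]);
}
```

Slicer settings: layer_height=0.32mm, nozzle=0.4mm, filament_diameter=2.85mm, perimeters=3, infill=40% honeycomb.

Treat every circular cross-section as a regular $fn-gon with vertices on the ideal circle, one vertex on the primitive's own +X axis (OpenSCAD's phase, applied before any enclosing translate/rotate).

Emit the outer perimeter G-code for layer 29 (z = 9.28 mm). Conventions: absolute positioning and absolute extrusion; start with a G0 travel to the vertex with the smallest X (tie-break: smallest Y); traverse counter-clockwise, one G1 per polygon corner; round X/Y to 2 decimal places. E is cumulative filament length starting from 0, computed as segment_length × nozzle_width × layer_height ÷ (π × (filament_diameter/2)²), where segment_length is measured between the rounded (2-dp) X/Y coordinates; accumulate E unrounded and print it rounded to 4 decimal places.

At z = 9.28 mm: the r=5 cylinder gives a regular 8-gon of circumradius 5 (constant along its height); the cube at (11.5, 10) is present — its section is the full 16.5×28.5 rectangle; the cube at (14.5, 2) is absent (z outside [2.5, 8.5]); Subtracting the remaining from the first: starting from the r=5 cylinder, the 16.5×28.5 cube at (11.5, 10) misses the remaining region (no effect) — 1 connected region. The outline is a single polygon with 8 vertices. Extrusion per mm of travel: 0.4 × 0.32 / (π × 1.425²) = 0.020065. Accumulating E over each segment gives final E = 0.6147.

G0 X-5.00 Y0.00 Z9.28
G1 X-3.54 Y-3.54 E0.0768
G1 X0.00 Y-5.00 E0.1537
G1 X3.54 Y-3.54 E0.2305
G1 X5.00 Y0.00 E0.3073
G1 X3.54 Y3.54 E0.3842
G1 X0.00 Y5.00 E0.4610
G1 X-3.54 Y3.54 E0.5378
G1 X-5.00 Y0.00 E0.6147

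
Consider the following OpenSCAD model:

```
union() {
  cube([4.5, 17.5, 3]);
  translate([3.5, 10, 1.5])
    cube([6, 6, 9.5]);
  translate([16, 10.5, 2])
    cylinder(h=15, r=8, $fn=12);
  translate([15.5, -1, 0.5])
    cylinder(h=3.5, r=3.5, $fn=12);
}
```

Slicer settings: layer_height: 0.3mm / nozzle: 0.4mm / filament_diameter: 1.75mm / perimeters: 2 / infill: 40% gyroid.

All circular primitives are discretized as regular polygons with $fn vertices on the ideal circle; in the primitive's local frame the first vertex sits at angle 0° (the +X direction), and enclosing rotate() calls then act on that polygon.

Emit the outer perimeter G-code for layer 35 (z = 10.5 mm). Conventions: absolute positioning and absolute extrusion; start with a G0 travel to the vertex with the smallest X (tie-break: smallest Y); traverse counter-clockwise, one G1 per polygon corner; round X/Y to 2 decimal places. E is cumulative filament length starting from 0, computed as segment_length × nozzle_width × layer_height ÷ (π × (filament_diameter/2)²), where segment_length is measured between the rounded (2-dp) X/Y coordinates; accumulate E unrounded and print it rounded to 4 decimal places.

At z = 10.5 mm: the cube does not reach this height (z outside [0, 3]); the cube at (3.5, 10) is present — its section is the full 6×6 rectangle; the r=8 cylinder at (16, 10.5) gives a regular 12-gon of circumradius 8 (constant along its height); the cylinder at (15.5, -1) is not intersected at this z (z outside [0.5, 4]); Combining (union): the regions partially overlap (shared area 4.66 mm²), so overlapping operands fuse into one piece — 1 connected region. The outline is a single polygon with 15 vertices. Extrusion per mm of travel: 0.4 × 0.3 / (π × 0.875²) = 0.049890. Accumulating E over each segment gives final E = 3.0999.

G0 X3.50 Y10.00 Z10.50
G1 X8.13 Y10.00 E0.2310
G1 X9.07 Y6.50 E0.4118
G1 X12.00 Y3.57 E0.6185
G1 X16.00 Y2.50 E0.8251
G1 X20.00 Y3.57 E1.0317
G1 X22.93 Y6.50 E1.2384
G1 X24.00 Y10.50 E1.4450
G1 X22.93 Y14.50 E1.6516
G1 X20.00 Y17.43 E1.8583
G1 X16.00 Y18.50 E2.0649
G1 X12.00 Y17.43 E2.2714
G1 X9.50 Y14.93 E2.4478
G1 X9.50 Y16.00 E2.5012
G1 X3.50 Y16.00 E2.8006
G1 X3.50 Y10.00 E3.0999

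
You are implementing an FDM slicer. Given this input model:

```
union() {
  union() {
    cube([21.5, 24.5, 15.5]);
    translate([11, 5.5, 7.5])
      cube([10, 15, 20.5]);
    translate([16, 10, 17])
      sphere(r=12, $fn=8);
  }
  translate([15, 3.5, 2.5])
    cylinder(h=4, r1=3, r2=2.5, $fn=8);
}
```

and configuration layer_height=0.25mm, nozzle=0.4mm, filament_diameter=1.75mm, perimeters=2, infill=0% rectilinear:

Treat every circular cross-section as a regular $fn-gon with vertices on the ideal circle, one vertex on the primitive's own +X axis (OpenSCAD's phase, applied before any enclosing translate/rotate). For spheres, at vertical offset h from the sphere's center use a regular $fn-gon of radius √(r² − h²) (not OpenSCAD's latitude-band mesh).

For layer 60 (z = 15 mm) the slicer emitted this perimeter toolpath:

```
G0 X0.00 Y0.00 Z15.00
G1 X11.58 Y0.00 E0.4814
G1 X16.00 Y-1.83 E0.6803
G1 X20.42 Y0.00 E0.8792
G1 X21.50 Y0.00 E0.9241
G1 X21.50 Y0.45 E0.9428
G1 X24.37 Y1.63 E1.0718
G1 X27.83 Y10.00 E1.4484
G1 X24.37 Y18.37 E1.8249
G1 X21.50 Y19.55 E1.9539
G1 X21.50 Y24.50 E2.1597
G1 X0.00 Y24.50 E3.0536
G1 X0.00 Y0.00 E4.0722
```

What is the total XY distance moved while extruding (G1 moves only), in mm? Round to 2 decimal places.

97.95 mm

Sum the Euclidean lengths of each G1 segment: total = 97.95 mm.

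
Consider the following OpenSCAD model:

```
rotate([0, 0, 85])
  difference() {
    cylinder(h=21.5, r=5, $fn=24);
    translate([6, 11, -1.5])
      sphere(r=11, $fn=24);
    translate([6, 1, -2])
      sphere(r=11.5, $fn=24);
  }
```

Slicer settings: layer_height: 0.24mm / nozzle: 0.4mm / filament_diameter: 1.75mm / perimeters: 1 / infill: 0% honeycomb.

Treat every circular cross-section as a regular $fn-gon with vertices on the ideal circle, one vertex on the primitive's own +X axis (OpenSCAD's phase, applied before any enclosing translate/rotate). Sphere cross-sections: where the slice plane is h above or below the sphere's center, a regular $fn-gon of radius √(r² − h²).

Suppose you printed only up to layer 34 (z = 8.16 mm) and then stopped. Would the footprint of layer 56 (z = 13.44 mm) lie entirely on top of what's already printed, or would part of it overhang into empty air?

Compare the two slices. At z = 8.16: the cylinder: section is a regular 24-gon, circumradius r=5 (area = (24/2)·5.000²·sin(360°/24) = 77.65 mm²); the sphere at (6, 11): section is a regular 24-gon, circumradius = √(r²−h²) = √(11²−9.66²) = 5.262 (area = (24/2)·5.262²·sin(360°/24) = 85.98 mm²); the r=11.5 sphere at (6, 1) slices to a regular 24-gon of circumradius 5.387 (√(r²−h²) with h=10.16 from center) (area = (24/2)·5.387²·sin(360°/24) = 90.14 mm²); Taking the first minus the rest: starting from the r=5 cylinder (77.65 mm²), the r=11 sphere at (6, 11) misses the remaining region (no effect); the r=11.5 sphere at (6, 1) partially overlaps it — only the 24.77 mm² overlap (of its 90.14 mm²) is removed, clipping the outline — area = 52.87 mm²; (whole slice rotated 85° about Z — lengths, areas and connectivity unchanged). At z = 13.44: the r=5 cylinder gives a regular 24-gon of circumradius 5 (constant along its height) (area = (24/2)·5.000²·sin(360°/24) = 77.65 mm²); the sphere at (6, 11) is not intersected at this z (|z−center|=14.940 > r=11); the sphere at (6, 1) is absent (|z−center|=15.440 > r=11.5); Taking the first minus the rest: none of the subtracted shapes is present at this height, so the r=5 cylinder is unchanged — area = 77.65 mm²; (whole slice rotated 85° about Z — lengths, areas and connectivity unchanged). Checking containment: at z = 13.44 the cross-section extends beyond the z = 8.16 cross-section by about 24.77 mm².

part overhangs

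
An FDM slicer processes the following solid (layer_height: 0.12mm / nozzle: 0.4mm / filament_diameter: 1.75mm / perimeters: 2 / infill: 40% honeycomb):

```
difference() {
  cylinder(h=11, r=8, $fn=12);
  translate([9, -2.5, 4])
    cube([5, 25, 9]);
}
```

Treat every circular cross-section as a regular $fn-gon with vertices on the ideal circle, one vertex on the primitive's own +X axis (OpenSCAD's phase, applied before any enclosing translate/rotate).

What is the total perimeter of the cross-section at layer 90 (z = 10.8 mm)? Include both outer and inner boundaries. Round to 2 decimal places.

49.69 mm

At z = 10.8 mm: the r=8 cylinder contributes a regular 12-gon of circumradius 8 (perimeter = 2·12·8.000·sin(180°/12) = 49.69 mm); the cube at (9, -2.5) (footprint 5×25) is included at this height (perimeter 60.00 mm); After the difference (first − rest): starting from the r=8 cylinder, the 5×25 cube at (9, -2.5) misses the remaining region (no effect) — boundary = 49.69 mm. Overall, the cross-section is a single solid region. Total boundary length (outer) = 49.69 mm.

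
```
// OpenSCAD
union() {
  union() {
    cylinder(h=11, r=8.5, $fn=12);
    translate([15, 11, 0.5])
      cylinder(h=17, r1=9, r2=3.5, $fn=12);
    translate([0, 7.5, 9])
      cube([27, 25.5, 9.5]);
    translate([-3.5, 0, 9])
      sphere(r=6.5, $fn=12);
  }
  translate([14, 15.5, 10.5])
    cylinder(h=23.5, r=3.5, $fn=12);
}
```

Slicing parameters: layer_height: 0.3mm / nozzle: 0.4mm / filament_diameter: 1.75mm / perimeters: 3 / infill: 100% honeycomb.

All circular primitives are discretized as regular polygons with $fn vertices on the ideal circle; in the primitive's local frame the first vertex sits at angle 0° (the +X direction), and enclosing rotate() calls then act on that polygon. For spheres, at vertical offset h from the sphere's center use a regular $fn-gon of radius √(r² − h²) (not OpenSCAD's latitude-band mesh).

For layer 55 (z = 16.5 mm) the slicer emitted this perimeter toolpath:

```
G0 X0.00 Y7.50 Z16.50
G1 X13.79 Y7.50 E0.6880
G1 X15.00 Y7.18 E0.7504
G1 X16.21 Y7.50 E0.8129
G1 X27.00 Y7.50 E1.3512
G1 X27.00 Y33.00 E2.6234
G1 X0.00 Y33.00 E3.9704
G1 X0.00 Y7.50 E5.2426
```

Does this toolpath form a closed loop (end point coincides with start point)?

yes

Start point (G0): (0.00, 7.50). End point (last G1): the path returns to the start — closed.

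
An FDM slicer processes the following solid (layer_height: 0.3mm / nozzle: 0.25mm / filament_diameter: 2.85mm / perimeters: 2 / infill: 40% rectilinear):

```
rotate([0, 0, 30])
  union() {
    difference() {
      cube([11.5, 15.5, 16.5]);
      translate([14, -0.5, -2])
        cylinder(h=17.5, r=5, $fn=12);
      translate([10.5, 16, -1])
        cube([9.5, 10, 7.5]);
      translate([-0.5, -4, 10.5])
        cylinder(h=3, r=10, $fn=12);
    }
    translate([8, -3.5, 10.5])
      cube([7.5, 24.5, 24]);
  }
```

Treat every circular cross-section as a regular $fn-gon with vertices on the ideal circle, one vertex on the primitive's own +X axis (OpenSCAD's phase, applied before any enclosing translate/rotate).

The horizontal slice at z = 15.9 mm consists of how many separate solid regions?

At z = 15.9 mm: the cube (footprint 11.5×15.5) is included at this height; the cylinder at (14, -0.5) is absent (z outside [-2, 15.5]); the cube at (10.5, 16) is absent (z outside [-1, 6.5]); the cylinder at (-0.5, -4) does not reach this height (z outside [10.5, 13.5]); After the difference (first − rest): none of the subtracted shapes is present at this height, so the 11.5×15.5 cube is unchanged — 1 connected region; the cube at (8, -3.5) (footprint 7.5×24.5) is included at this height; Combining (union): the regions partially overlap (shared area 54.25 mm²), so overlapping operands fuse into one piece — 1 connected region; (rotated 30° about Z; rotation is an isometry so areas/perimeters/island counts are preserved). The result has 1 disconnected region.

1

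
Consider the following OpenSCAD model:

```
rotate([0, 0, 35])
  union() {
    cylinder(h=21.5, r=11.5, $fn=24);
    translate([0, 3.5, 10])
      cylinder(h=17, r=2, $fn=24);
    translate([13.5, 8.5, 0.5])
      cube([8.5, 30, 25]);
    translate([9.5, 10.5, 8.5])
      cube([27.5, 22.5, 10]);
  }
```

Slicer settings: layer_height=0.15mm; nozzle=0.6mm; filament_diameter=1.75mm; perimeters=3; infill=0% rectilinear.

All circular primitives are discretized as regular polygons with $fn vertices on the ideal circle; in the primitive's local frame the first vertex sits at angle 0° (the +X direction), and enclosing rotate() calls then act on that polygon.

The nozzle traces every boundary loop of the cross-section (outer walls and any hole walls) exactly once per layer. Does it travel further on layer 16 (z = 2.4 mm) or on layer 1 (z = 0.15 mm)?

Layer 16 (z = 2.4): the r=11.5 cylinder gives a regular 24-gon of circumradius 11.5 (constant along its height) (perimeter = 2·24·11.500·sin(180°/24) = 72.05 mm); the cylinder at (0, 3.5) is absent (z outside [10, 27]); the cube at (13.5, 8.5) (footprint 8.5×30) is included at this height (perimeter 77.00 mm); the cube at (9.5, 10.5) is not intersected at this z (z outside [8.5, 18.5]); Combining (union): the 2 present regions are separate (no shared area or edge), so areas and boundary lengths simply add and each stays a separate island — boundary = 149.05 mm; (whole slice rotated 35° about Z — lengths, areas and connectivity unchanged). So its perimeter = 149.05 mm. Layer 1 (z = 0.15): the r=11.5 cylinder contributes a regular 24-gon of circumradius 11.5 (perimeter = 2·24·11.500·sin(180°/24) = 72.05 mm); the cylinder at (0, 3.5) does not reach this height (z outside [10, 27]); the cube at (13.5, 8.5) is absent (z outside [0.5, 25.5]); the cube at (9.5, 10.5) is absent (z outside [8.5, 18.5]); Taking the union: only the r=11.5 cylinder is present, so the union is just that shape — boundary = 72.05 mm; (whole slice rotated 35° about Z — lengths, areas and connectivity unchanged). So its perimeter = 72.05 mm. Layer 16 is larger (149.05 vs 72.05 mm).

layer 16 (z = 2.4 mm)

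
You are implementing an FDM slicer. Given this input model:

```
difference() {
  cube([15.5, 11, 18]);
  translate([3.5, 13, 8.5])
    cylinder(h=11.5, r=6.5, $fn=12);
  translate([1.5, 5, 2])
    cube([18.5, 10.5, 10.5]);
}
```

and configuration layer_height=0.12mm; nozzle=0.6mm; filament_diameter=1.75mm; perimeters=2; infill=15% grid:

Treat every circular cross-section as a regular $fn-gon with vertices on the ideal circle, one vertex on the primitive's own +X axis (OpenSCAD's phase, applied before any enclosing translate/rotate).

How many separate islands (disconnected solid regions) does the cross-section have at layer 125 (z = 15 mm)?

At z = 15 mm: the cube (footprint 15.5×11) is included at this height; the r=6.5 cylinder at (3.5, 13) gives a regular 12-gon of circumradius 6.5 (constant along its height); the cube at (1.5, 5) is absent (z outside [2, 12.5]); Subtracting the remaining from the first: starting from the 15.5×11 cube, the r=6.5 cylinder at (3.5, 13) partially overlaps it — only the 33.31 mm² overlap (of its 126.75 mm²) is removed, clipping the outline — 1 connected region. Overall, the cross-section is a single solid region. Island count = 1.

1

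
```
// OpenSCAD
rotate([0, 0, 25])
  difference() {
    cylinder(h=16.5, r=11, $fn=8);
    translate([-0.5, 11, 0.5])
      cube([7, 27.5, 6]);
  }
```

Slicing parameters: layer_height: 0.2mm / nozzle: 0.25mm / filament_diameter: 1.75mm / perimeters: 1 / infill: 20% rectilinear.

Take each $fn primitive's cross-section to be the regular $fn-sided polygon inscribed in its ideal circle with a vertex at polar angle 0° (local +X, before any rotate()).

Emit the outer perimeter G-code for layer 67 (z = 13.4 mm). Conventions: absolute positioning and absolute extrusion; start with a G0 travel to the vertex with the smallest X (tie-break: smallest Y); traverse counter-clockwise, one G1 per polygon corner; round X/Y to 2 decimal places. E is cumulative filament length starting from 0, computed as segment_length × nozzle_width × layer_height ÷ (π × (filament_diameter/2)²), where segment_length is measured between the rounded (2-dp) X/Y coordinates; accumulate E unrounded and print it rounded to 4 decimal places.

At z = 13.4 mm: the r=11 cylinder contributes a regular 8-gon of circumradius 11; the cube at (-0.5, 11) does not reach this height (z outside [0.5, 6.5]); Taking the first minus the rest: none of the subtracted shapes is present at this height, so the r=11 cylinder is unchanged — 1 connected region; (rotated 25° about Z; rotation is an isometry so areas/perimeters/island counts are preserved). The outline is a single polygon with 8 vertices. Extrusion per mm of travel: 0.25 × 0.2 / (π × 0.875²) = 0.020788. Accumulating E over each segment gives final E = 1.4003.

G0 X-10.34 Y3.76 Z13.40
G1 X-9.97 Y-4.65 E0.1750
G1 X-3.76 Y-10.34 E0.3501
G1 X4.65 Y-9.97 E0.5251
G1 X10.34 Y-3.76 E0.7002
G1 X9.97 Y4.65 E0.8751
G1 X3.76 Y10.34 E1.0502
G1 X-4.65 Y9.97 E1.2252
G1 X-10.34 Y3.76 E1.4003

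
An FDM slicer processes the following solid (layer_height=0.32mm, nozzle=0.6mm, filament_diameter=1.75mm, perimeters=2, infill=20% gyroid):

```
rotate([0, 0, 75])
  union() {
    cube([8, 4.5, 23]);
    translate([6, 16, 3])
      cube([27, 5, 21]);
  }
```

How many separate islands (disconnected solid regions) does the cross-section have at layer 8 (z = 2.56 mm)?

1

At z = 2.56 mm: the 8×4.5 cube contributes its full rectangle; the cube at (6, 16) does not reach this height (z outside [3, 24]); Merging all regions: only the 8×4.5 cube is present, so the union is just that shape — 1 connected region; (whole slice rotated 75° about Z — lengths, areas and connectivity unchanged). Overall, the cross-section is a single solid region. Island count = 1.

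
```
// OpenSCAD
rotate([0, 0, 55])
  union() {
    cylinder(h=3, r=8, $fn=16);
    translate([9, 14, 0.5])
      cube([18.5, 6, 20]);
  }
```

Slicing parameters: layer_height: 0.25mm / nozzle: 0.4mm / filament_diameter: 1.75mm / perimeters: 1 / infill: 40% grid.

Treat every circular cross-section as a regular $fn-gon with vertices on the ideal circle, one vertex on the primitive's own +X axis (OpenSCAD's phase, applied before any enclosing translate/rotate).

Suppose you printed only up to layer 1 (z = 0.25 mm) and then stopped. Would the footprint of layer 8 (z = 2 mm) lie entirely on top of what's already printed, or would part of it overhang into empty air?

part overhangs

Compare the two slices. At z = 0.25: the r=8 cylinder gives a regular 16-gon of circumradius 8 (constant along its height) (area = (16/2)·8.000²·sin(360°/16) = 195.93 mm²); the cube at (9, 14) is absent (z outside [0.5, 20.5]); Merging all regions: only the r=8 cylinder is present, so the union is just that shape — area = 195.93 mm²; (whole slice rotated 55° about Z — lengths, areas and connectivity unchanged). At z = 2: the r=8 cylinder gives a regular 16-gon of circumradius 8 (constant along its height) (area = (16/2)·8.000²·sin(360°/16) = 195.93 mm²); the cube at (9, 14) is present — its section is the full 18.5×6 rectangle (area 111.00 mm²); Combining (union): the 2 present regions are separate (no shared area or edge), so areas and boundary lengths simply add and each stays a separate island — area = 306.93 mm²; (rotated 55° about Z; rotation is an isometry so areas/perimeters/island counts are preserved). Checking containment: at z = 2 the cross-section extends beyond the z = 0.25 cross-section by about 111.00 mm².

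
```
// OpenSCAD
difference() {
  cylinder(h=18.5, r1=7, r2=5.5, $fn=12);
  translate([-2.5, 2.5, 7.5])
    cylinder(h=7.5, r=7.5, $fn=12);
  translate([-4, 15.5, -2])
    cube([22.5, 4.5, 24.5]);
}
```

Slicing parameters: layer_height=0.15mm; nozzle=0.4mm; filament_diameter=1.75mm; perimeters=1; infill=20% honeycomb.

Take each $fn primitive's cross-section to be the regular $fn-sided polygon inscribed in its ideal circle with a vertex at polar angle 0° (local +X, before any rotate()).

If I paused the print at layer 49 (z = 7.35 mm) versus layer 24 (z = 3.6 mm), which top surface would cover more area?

Layer 49 (z = 7.35): the cone: at t=0.397 of its height the radius interpolates to r₁+(r₂−r₁)t = 6.404, giving a regular 12-gon of that circumradius (area = (12/2)·6.404²·sin(360°/12) = 123.04 mm²); the cylinder at (-2.5, 2.5) is absent (z outside [7.5, 15]); the cube at (-4, 15.5) is present — its section is the full 22.5×4.5 rectangle (area 101.25 mm²); After the difference (first − rest): starting from the cone (123.04 mm²), the 22.5×4.5 cube at (-4, 15.5) misses the remaining region (no effect) — area = 123.04 mm². So its area = 123.04 mm². Layer 24 (z = 3.6): the cone: at t=0.195 of its height the radius interpolates to r₁+(r₂−r₁)t = 6.708, giving a regular 12-gon of that circumradius (area = (12/2)·6.708²·sin(360°/12) = 135.00 mm²); the cylinder at (-2.5, 2.5) does not reach this height (z outside [7.5, 15]); the cube at (-4, 15.5) (footprint 22.5×4.5) is included at this height (area 101.25 mm²); Subtracting the remaining from the first: starting from the cone (135.00 mm²), the 22.5×4.5 cube at (-4, 15.5) misses the remaining region (no effect) — area = 135.00 mm². So its area = 135.00 mm². Layer 24 is larger (135.00 vs 123.04 mm²).

layer 24 (z = 3.6 mm)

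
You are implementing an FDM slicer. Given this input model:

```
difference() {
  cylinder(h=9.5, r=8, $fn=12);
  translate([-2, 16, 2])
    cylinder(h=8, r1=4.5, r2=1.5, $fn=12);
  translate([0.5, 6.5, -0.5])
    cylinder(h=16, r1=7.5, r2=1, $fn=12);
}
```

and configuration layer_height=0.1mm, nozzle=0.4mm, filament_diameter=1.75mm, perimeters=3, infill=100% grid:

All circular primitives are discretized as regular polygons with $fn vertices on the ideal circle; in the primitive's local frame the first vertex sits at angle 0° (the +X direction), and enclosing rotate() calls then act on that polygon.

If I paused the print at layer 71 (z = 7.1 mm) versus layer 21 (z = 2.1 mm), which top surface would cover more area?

layer 71 (z = 7.1 mm)

Layer 71 (z = 7.1): the r=8 cylinder gives a regular 12-gon of circumradius 8 (constant along its height) (area = (12/2)·8.000²·sin(360°/12) = 192.00 mm²); the cone at (-2, 16) (r1=4.5→r2=1.5) has section circumradius 2.588 here — a regular 12-gon (area = (12/2)·2.588²·sin(360°/12) = 20.09 mm²); the cone at (0.5, 6.5): at t=0.475 of its height the radius interpolates to r₁+(r₂−r₁)t = 4.412, giving a regular 12-gon of that circumradius (area = (12/2)·4.412²·sin(360°/12) = 58.41 mm²); After the difference (first − rest): starting from the r=8 cylinder (192.00 mm²), the cone at (-2, 16) misses the remaining region (no effect); the cone at (0.5, 6.5) partially overlaps it — only the 36.85 mm² overlap (of its 58.41 mm²) is removed, clipping the outline — area = 155.15 mm². So its area = 155.15 mm². Layer 21 (z = 2.1): the r=8 cylinder contributes a regular 12-gon of circumradius 8 (area = (12/2)·8.000²·sin(360°/12) = 192.00 mm²); the cone at (-2, 16): at t=0.013 of its height the radius interpolates to r₁+(r₂−r₁)t = 4.463, giving a regular 12-gon of that circumradius (area = (12/2)·4.463²·sin(360°/12) = 59.74 mm²); the cone at (0.5, 6.5) (r1=7.5→r2=1) has section circumradius 6.444 here — a regular 12-gon (area = (12/2)·6.444²·sin(360°/12) = 124.57 mm²); Taking the first minus the rest: starting from the r=8 cylinder (192.00 mm²), the cone at (-2, 16) misses the remaining region (no effect); the cone at (0.5, 6.5) partially overlaps it — only the 66.78 mm² overlap (of its 124.57 mm²) is removed, clipping the outline — area = 125.22 mm². So its area = 125.22 mm². Layer 71 is larger (155.15 vs 125.22 mm²).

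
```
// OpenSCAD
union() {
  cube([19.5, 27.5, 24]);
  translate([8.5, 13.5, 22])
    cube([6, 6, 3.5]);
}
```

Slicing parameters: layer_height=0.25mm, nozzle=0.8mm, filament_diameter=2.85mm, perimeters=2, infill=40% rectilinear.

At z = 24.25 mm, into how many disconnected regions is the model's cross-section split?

1

At z = 24.25 mm: the cube is absent (z outside [0, 24]); the cube at (8.5, 13.5) is present — its section is the full 6×6 rectangle; Merging all regions: only the 6×6 cube at (8.5, 13.5) is present, so the union is just that shape — 1 connected region. The result has 1 disconnected region.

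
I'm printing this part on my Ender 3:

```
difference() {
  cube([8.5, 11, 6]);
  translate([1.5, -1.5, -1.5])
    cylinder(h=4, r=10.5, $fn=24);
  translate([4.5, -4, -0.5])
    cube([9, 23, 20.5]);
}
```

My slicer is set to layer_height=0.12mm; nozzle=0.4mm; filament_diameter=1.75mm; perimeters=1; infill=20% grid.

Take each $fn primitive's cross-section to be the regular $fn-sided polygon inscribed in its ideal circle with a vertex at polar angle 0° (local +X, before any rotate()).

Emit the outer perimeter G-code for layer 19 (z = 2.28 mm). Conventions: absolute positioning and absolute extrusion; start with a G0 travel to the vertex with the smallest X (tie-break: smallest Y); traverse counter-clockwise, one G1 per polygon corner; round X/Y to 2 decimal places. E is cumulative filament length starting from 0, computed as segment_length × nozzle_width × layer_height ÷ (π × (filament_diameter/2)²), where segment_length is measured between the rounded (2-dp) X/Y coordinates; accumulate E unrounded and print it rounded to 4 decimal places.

At z = 2.28 mm: the cube (footprint 8.5×11) is included at this height; the r=10.5 cylinder at (1.5, -1.5) contributes a regular 24-gon of circumradius 10.5; the 9×23 cube at (4.5, -4) contributes its full rectangle; Taking the first minus the rest: starting from the 8.5×11 cube, the r=10.5 cylinder at (1.5, -1.5) partially overlaps it — only the 69.99 mm² overlap (of its 342.42 mm²) is removed, clipping the outline; the 9×23 cube at (4.5, -4) partially overlaps it — only the 13.75 mm² overlap (of its 207.00 mm²) is removed, clipping the outline — 1 connected region. The outline is a single polygon with 6 vertices. Extrusion per mm of travel: 0.4 × 0.12 / (π × 0.875²) = 0.019956. Accumulating E over each segment gives final E = 0.2740.

G0 X0.00 Y8.80 Z2.28
G1 X1.50 Y9.00 E0.0302
G1 X4.22 Y8.64 E0.0850
G1 X4.50 Y8.53 E0.0910
G1 X4.50 Y11.00 E0.1402
G1 X0.00 Y11.00 E0.2301
G1 X0.00 Y8.80 E0.2740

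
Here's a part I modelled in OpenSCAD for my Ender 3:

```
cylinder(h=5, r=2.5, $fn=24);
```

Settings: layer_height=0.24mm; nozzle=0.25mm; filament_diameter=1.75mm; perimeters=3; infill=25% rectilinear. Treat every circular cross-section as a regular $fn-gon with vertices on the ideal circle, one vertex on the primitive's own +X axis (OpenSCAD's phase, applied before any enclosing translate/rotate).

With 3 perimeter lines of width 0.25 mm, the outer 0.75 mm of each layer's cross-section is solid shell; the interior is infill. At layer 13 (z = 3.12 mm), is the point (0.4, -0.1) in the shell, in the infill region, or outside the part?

infill

At z = 3.12 mm: the cylinder: section is a regular 24-gon, circumradius r=2.5. Overall, the cross-section is a single solid region. The nearest boundary edge runs (2.41, -0.65)→(2.50, 0.00); distance from the point to it = 2.07 mm. The point is inside the cross-section and 2.07 mm from the nearest boundary — more than the 0.75 mm shell width (3 × 0.25), so it's in the infill interior.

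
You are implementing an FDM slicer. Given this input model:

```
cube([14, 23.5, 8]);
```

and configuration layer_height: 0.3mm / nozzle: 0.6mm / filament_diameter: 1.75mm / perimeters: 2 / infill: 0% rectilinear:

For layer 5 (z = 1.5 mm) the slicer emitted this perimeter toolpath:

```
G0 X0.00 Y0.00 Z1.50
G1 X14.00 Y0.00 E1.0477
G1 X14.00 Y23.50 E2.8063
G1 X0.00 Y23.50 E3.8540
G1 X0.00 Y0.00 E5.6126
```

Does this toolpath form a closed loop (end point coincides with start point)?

Start point (G0): (0.00, 0.00). End point (last G1): the path returns to the start — closed.

yes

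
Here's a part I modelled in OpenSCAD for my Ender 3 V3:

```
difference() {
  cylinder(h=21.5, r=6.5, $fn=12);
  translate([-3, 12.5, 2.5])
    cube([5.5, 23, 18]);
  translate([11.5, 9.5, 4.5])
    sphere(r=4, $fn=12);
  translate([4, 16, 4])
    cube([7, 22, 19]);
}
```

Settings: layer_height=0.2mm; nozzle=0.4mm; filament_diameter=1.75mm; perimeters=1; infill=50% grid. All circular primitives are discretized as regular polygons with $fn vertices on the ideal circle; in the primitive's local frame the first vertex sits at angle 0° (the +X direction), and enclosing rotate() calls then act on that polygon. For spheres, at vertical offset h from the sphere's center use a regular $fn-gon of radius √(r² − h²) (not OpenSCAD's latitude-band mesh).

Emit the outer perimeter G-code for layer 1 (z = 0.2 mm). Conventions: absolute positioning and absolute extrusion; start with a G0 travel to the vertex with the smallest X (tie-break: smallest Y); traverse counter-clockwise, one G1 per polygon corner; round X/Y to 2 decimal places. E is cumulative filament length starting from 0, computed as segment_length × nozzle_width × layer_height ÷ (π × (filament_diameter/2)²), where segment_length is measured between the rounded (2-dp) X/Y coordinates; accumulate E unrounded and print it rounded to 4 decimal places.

At z = 0.2 mm: the r=6.5 cylinder gives a regular 12-gon of circumradius 6.5 (constant along its height); the cube at (-3, 12.5) is not intersected at this z (z outside [2.5, 20.5]); the sphere at (11.5, 9.5) is absent (|z−center|=4.300 > r=4); the cube at (4, 16) is absent (z outside [4, 23]); Taking the first minus the rest: none of the subtracted shapes is present at this height, so the r=6.5 cylinder is unchanged — 1 connected region. The outline is a single polygon with 12 vertices. Extrusion per mm of travel: 0.4 × 0.2 / (π × 0.875²) = 0.033260. Accumulating E over each segment gives final E = 1.3430.

G0 X-6.50 Y0.00 Z0.20
G1 X-5.63 Y-3.25 E0.1119
G1 X-3.25 Y-5.63 E0.2238
G1 X0.00 Y-6.50 E0.3358
G1 X3.25 Y-5.63 E0.4477
G1 X5.63 Y-3.25 E0.5596
G1 X6.50 Y0.00 E0.6715
G1 X5.63 Y3.25 E0.7834
G1 X3.25 Y5.63 E0.8954
G1 X0.00 Y6.50 E1.0073
G1 X-3.25 Y5.63 E1.1192
G1 X-5.63 Y3.25 E1.2311
G1 X-6.50 Y0.00 E1.3430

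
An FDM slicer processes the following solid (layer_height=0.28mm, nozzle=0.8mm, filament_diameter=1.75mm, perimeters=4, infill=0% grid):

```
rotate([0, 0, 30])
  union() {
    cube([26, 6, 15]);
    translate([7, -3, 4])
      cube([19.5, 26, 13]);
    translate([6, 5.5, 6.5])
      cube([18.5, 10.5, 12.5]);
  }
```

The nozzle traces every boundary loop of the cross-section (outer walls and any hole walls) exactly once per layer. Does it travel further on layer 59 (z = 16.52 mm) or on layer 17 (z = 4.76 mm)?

Layer 59 (z = 16.52): the cube does not reach this height (z outside [0, 15]); the cube at (7, -3) is present — its section is the full 19.5×26 rectangle (perimeter 91.00 mm); the cube at (6, 5.5) (footprint 18.5×10.5) is included at this height (perimeter 58.00 mm); Merging all regions: the regions partially overlap (shared area 183.75 mm²), so the edge portions inside another operand are dropped and the merged outline is re-measured after clipping — boundary = 93.00 mm; (whole slice rotated 30° about Z — lengths, areas and connectivity unchanged). So its perimeter = 93.00 mm. Layer 17 (z = 4.76): the cube is present — its section is the full 26×6 rectangle (perimeter 64.00 mm); the cube at (7, -3) is present — its section is the full 19.5×26 rectangle (perimeter 91.00 mm); the cube at (6, 5.5) does not reach this height (z outside [6.5, 19]); Taking the union: the regions partially overlap (shared area 114.00 mm²), so the edge portions inside another operand are dropped and the merged outline is re-measured after clipping — boundary = 105.00 mm; (rotated 30° about Z; rotation is an isometry so areas/perimeters/island counts are preserved). So its perimeter = 105.00 mm. Layer 17 is larger (105.00 vs 93.00 mm).

layer 17 (z = 4.76 mm)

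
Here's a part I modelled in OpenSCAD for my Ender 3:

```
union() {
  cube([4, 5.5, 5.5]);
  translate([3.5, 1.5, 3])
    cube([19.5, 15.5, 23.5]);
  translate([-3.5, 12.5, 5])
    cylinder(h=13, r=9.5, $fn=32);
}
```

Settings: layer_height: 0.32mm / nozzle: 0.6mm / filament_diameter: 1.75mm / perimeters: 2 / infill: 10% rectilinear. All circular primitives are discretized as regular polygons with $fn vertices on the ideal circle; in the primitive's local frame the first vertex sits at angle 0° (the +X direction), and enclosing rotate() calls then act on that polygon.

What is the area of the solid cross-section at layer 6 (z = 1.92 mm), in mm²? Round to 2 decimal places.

22.00 mm²

At z = 1.92 mm: the cube (footprint 4×5.5) is included at this height (area 22.00 mm²); the cube at (3.5, 1.5) is absent (z outside [3, 26.5]); the cylinder at (-3.5, 12.5) is absent (z outside [5, 18]); Combining (union): only the 4×5.5 cube is present, so the union is just that shape — area = 22.00 mm². Overall, the cross-section is a single solid region. Net area = 22.00 mm².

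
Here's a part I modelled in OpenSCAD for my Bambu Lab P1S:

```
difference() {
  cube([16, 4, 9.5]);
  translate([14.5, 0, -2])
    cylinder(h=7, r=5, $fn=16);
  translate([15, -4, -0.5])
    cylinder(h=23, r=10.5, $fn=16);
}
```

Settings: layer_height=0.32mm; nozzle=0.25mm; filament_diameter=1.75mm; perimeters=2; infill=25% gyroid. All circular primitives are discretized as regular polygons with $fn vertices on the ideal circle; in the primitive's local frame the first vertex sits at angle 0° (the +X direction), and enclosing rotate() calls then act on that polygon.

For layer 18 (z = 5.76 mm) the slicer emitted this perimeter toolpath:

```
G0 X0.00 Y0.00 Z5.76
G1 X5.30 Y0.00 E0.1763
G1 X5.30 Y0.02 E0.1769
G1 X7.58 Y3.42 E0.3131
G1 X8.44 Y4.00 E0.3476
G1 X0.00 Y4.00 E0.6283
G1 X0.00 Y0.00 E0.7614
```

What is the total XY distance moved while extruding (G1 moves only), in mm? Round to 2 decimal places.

22.89 mm

Sum the Euclidean lengths of each G1 segment: total = 22.89 mm.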